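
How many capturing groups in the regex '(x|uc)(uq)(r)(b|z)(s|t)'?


To count capturing groups, count each '(' that starts a group.
Pattern: '(x|uc)(uq)(r)(b|z)(s|t)'
Walking through the pattern:
  Position 0: '(' -> group #1
  Position 6: '(' -> group #2
  Position 10: '(' -> group #3
  Position 13: '(' -> group #4
  Position 18: '(' -> group #5
Total capturing groups: 5

5


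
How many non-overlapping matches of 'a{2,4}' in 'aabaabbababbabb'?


Pattern 'a{2,4}' matches between 2 and 4 consecutive a's (greedy).
String: 'aabaabbababbabb'
Finding runs of a's and applying greedy matching:
  Run at pos 0: 'aa' (length 2)
  Run at pos 3: 'aa' (length 2)
  Run at pos 7: 'a' (length 1)
  Run at pos 9: 'a' (length 1)
  Run at pos 12: 'a' (length 1)
Matches: ['aa', 'aa']
Count: 2

2


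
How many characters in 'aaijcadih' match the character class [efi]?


Character class [efi] matches any of: {e, f, i}
Scanning string 'aaijcadih' character by character:
  pos 0: 'a' -> no
  pos 1: 'a' -> no
  pos 2: 'i' -> MATCH
  pos 3: 'j' -> no
  pos 4: 'c' -> no
  pos 5: 'a' -> no
  pos 6: 'd' -> no
  pos 7: 'i' -> MATCH
  pos 8: 'h' -> no
Total matches: 2

2


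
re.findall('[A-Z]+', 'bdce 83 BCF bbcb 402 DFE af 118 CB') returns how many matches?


Pattern '[A-Z]+' finds one or more uppercase letters.
Text: 'bdce 83 BCF bbcb 402 DFE af 118 CB'
Scanning for matches:
  Match 1: 'BCF'
  Match 2: 'DFE'
  Match 3: 'CB'
Total matches: 3

3


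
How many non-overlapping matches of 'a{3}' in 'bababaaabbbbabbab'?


Pattern 'a{3}' matches exactly 3 consecutive a's (greedy, non-overlapping).
String: 'bababaaabbbbabbab'
Scanning for runs of a's:
  Run at pos 1: 'a' (length 1) -> 0 match(es)
  Run at pos 3: 'a' (length 1) -> 0 match(es)
  Run at pos 5: 'aaa' (length 3) -> 1 match(es)
  Run at pos 12: 'a' (length 1) -> 0 match(es)
  Run at pos 15: 'a' (length 1) -> 0 match(es)
Matches found: ['aaa']
Total: 1

1


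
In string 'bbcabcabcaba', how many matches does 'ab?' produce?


Pattern 'ab?' matches 'a' optionally followed by 'b'.
String: 'bbcabcabcaba'
Scanning left to right for 'a' then checking next char:
  Match 1: 'ab' (a followed by b)
  Match 2: 'ab' (a followed by b)
  Match 3: 'ab' (a followed by b)
  Match 4: 'a' (a not followed by b)
Total matches: 4

4


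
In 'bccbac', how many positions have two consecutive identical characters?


Looking for consecutive identical characters in 'bccbac':
  pos 0-1: 'b' vs 'c' -> different
  pos 1-2: 'c' vs 'c' -> MATCH ('cc')
  pos 2-3: 'c' vs 'b' -> different
  pos 3-4: 'b' vs 'a' -> different
  pos 4-5: 'a' vs 'c' -> different
Consecutive identical pairs: ['cc']
Count: 1

1


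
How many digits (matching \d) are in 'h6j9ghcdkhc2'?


\d matches any digit 0-9.
Scanning 'h6j9ghcdkhc2':
  pos 1: '6' -> DIGIT
  pos 3: '9' -> DIGIT
  pos 11: '2' -> DIGIT
Digits found: ['6', '9', '2']
Total: 3

3


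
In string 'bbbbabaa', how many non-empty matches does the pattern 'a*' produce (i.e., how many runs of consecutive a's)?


Pattern 'a*' matches zero or more a's. We want non-empty runs of consecutive a's.
String: 'bbbbabaa'
Walking through the string to find runs of a's:
  Run 1: positions 4-4 -> 'a'
  Run 2: positions 6-7 -> 'aa'
Non-empty runs found: ['a', 'aa']
Count: 2

2


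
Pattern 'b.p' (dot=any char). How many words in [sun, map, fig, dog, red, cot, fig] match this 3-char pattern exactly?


Pattern 'b.p' means: starts with 'b', any single char, ends with 'p'.
Checking each word (must be exactly 3 chars):
  'sun' (len=3): no
  'map' (len=3): no
  'fig' (len=3): no
  'dog' (len=3): no
  'red' (len=3): no
  'cot' (len=3): no
  'fig' (len=3): no
Matching words: []
Total: 0

0


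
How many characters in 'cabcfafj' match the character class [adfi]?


Character class [adfi] matches any of: {a, d, f, i}
Scanning string 'cabcfafj' character by character:
  pos 0: 'c' -> no
  pos 1: 'a' -> MATCH
  pos 2: 'b' -> no
  pos 3: 'c' -> no
  pos 4: 'f' -> MATCH
  pos 5: 'a' -> MATCH
  pos 6: 'f' -> MATCH
  pos 7: 'j' -> no
Total matches: 4

4


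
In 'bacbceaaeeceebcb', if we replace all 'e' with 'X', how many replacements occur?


re.sub('e', 'X', text) replaces every occurrence of 'e' with 'X'.
Text: 'bacbceaaeeceebcb'
Scanning for 'e':
  pos 5: 'e' -> replacement #1
  pos 8: 'e' -> replacement #2
  pos 9: 'e' -> replacement #3
  pos 11: 'e' -> replacement #4
  pos 12: 'e' -> replacement #5
Total replacements: 5

5


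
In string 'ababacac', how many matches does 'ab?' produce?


Pattern 'ab?' matches 'a' optionally followed by 'b'.
String: 'ababacac'
Scanning left to right for 'a' then checking next char:
  Match 1: 'ab' (a followed by b)
  Match 2: 'ab' (a followed by b)
  Match 3: 'a' (a not followed by b)
  Match 4: 'a' (a not followed by b)
Total matches: 4

4


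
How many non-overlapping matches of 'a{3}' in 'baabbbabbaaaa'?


Pattern 'a{3}' matches exactly 3 consecutive a's (greedy, non-overlapping).
String: 'baabbbabbaaaa'
Scanning for runs of a's:
  Run at pos 1: 'aa' (length 2) -> 0 match(es)
  Run at pos 6: 'a' (length 1) -> 0 match(es)
  Run at pos 9: 'aaaa' (length 4) -> 1 match(es)
Matches found: ['aaa']
Total: 1

1


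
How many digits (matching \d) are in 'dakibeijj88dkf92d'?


\d matches any digit 0-9.
Scanning 'dakibeijj88dkf92d':
  pos 9: '8' -> DIGIT
  pos 10: '8' -> DIGIT
  pos 14: '9' -> DIGIT
  pos 15: '2' -> DIGIT
Digits found: ['8', '8', '9', '2']
Total: 4

4


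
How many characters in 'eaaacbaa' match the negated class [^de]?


Negated class [^de] matches any char NOT in {d, e}
Scanning 'eaaacbaa':
  pos 0: 'e' -> no (excluded)
  pos 1: 'a' -> MATCH
  pos 2: 'a' -> MATCH
  pos 3: 'a' -> MATCH
  pos 4: 'c' -> MATCH
  pos 5: 'b' -> MATCH
  pos 6: 'a' -> MATCH
  pos 7: 'a' -> MATCH
Total matches: 7

7


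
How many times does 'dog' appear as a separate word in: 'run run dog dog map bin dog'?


Scanning each word for exact match 'dog':
  Word 1: 'run' -> no
  Word 2: 'run' -> no
  Word 3: 'dog' -> MATCH
  Word 4: 'dog' -> MATCH
  Word 5: 'map' -> no
  Word 6: 'bin' -> no
  Word 7: 'dog' -> MATCH
Total matches: 3

3


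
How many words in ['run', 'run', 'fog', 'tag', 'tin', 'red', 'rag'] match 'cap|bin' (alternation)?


Alternation 'cap|bin' matches either 'cap' or 'bin'.
Checking each word:
  'run' -> no
  'run' -> no
  'fog' -> no
  'tag' -> no
  'tin' -> no
  'red' -> no
  'rag' -> no
Matches: []
Count: 0

0


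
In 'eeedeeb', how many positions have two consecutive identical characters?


Looking for consecutive identical characters in 'eeedeeb':
  pos 0-1: 'e' vs 'e' -> MATCH ('ee')
  pos 1-2: 'e' vs 'e' -> MATCH ('ee')
  pos 2-3: 'e' vs 'd' -> different
  pos 3-4: 'd' vs 'e' -> different
  pos 4-5: 'e' vs 'e' -> MATCH ('ee')
  pos 5-6: 'e' vs 'b' -> different
Consecutive identical pairs: ['ee', 'ee', 'ee']
Count: 3

3


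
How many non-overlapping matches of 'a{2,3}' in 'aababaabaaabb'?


Pattern 'a{2,3}' matches between 2 and 3 consecutive a's (greedy).
String: 'aababaabaaabb'
Finding runs of a's and applying greedy matching:
  Run at pos 0: 'aa' (length 2)
  Run at pos 3: 'a' (length 1)
  Run at pos 5: 'aa' (length 2)
  Run at pos 8: 'aaa' (length 3)
Matches: ['aa', 'aa', 'aaa']
Count: 3

3


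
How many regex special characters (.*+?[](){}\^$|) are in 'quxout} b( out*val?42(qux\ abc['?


Regex special characters are: . * + ? [ ] ( ) { } \ ^ $ |
Scanning 'quxout} b( out*val?42(qux\ abc[':
  pos 6: '}' -> SPECIAL
  pos 9: '(' -> SPECIAL
  pos 14: '*' -> SPECIAL
  pos 18: '?' -> SPECIAL
  pos 21: '(' -> SPECIAL
  pos 25: '\' -> SPECIAL
  pos 30: '[' -> SPECIAL
Special chars found: ['}', '(', '*', '?', '(', '\\', '[']
Total: 7

7


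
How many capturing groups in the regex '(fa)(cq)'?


To count capturing groups, count each '(' that starts a group.
Pattern: '(fa)(cq)'
Walking through the pattern:
  Position 0: '(' -> group #1
  Position 4: '(' -> group #2
Total capturing groups: 2

2


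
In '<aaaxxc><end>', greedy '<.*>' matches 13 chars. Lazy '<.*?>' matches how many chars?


Greedy '<.*>' tries to match as MUCH as possible.
Lazy '<.*?>' tries to match as LITTLE as possible.

String: '<aaaxxc><end>'
Greedy '<.*>' starts at first '<' and extends to the LAST '>': '<aaaxxc><end>' (13 chars)
Lazy '<.*?>' starts at first '<' and stops at the FIRST '>': '<aaaxxc>' (8 chars)

8


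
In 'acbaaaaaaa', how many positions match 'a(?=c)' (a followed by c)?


Lookahead 'a(?=c)' matches 'a' only when followed by 'c'.
String: 'acbaaaaaaa'
Checking each position where char is 'a':
  pos 0: 'a' -> MATCH (next='c')
  pos 3: 'a' -> no (next='a')
  pos 4: 'a' -> no (next='a')
  pos 5: 'a' -> no (next='a')
  pos 6: 'a' -> no (next='a')
  pos 7: 'a' -> no (next='a')
  pos 8: 'a' -> no (next='a')
Matching positions: [0]
Count: 1

1


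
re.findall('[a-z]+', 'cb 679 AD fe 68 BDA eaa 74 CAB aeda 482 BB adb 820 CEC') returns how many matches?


Pattern '[a-z]+' finds one or more lowercase letters.
Text: 'cb 679 AD fe 68 BDA eaa 74 CAB aeda 482 BB adb 820 CEC'
Scanning for matches:
  Match 1: 'cb'
  Match 2: 'fe'
  Match 3: 'eaa'
  Match 4: 'aeda'
  Match 5: 'adb'
Total matches: 5

5


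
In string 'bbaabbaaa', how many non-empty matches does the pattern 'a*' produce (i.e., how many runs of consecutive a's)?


Pattern 'a*' matches zero or more a's. We want non-empty runs of consecutive a's.
String: 'bbaabbaaa'
Walking through the string to find runs of a's:
  Run 1: positions 2-3 -> 'aa'
  Run 2: positions 6-8 -> 'aaa'
Non-empty runs found: ['aa', 'aaa']
Count: 2

2


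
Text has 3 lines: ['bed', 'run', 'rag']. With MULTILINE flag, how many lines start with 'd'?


With MULTILINE flag, ^ matches the start of each line.
Lines: ['bed', 'run', 'rag']
Checking which lines start with 'd':
  Line 1: 'bed' -> no
  Line 2: 'run' -> no
  Line 3: 'rag' -> no
Matching lines: []
Count: 0

0


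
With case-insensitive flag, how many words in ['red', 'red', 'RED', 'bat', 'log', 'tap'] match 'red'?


Case-insensitive matching: compare each word's lowercase form to 'red'.
  'red' -> lower='red' -> MATCH
  'red' -> lower='red' -> MATCH
  'RED' -> lower='red' -> MATCH
  'bat' -> lower='bat' -> no
  'log' -> lower='log' -> no
  'tap' -> lower='tap' -> no
Matches: ['red', 'red', 'RED']
Count: 3

3


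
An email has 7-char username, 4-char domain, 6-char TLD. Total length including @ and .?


An email address has format: username@domain.tld
Username length: 7
'@' character: 1
Domain length: 4
'.' character: 1
TLD length: 6
Total = 7 + 1 + 4 + 1 + 6 = 19

19


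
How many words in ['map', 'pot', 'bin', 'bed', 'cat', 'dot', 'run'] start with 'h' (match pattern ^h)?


Pattern ^h anchors to start of word. Check which words begin with 'h':
  'map' -> no
  'pot' -> no
  'bin' -> no
  'bed' -> no
  'cat' -> no
  'dot' -> no
  'run' -> no
Matching words: []
Count: 0

0


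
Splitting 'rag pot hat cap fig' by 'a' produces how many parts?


Splitting by 'a' breaks the string at each occurrence of the separator.
Text: 'rag pot hat cap fig'
Parts after split:
  Part 1: 'r'
  Part 2: 'g pot h'
  Part 3: 't c'
  Part 4: 'p fig'
Total parts: 4

4


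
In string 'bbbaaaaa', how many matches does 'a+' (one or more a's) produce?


Pattern 'a+' matches one or more consecutive a's.
String: 'bbbaaaaa'
Scanning for runs of a:
  Match 1: 'aaaaa' (length 5)
Total matches: 1

1


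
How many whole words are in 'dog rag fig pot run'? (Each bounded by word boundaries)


Word boundaries (\b) mark the start/end of each word.
Text: 'dog rag fig pot run'
Splitting by whitespace:
  Word 1: 'dog'
  Word 2: 'rag'
  Word 3: 'fig'
  Word 4: 'pot'
  Word 5: 'run'
Total whole words: 5

5


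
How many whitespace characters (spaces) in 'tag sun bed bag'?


\s matches whitespace characters (spaces, tabs, etc.).
Text: 'tag sun bed bag'
This text has 4 words separated by spaces.
Number of spaces = number of words - 1 = 4 - 1 = 3

3


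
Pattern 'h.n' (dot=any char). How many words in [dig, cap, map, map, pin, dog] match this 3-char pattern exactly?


Pattern 'h.n' means: starts with 'h', any single char, ends with 'n'.
Checking each word (must be exactly 3 chars):
  'dig' (len=3): no
  'cap' (len=3): no
  'map' (len=3): no
  'map' (len=3): no
  'pin' (len=3): no
  'dog' (len=3): no
Matching words: []
Total: 0

0


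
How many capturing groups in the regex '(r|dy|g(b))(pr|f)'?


To count capturing groups, count each '(' that starts a group.
Pattern: '(r|dy|g(b))(pr|f)'
Walking through the pattern:
  Position 0: '(' -> group #1
  Position 7: '(' -> group #2
  Position 11: '(' -> group #3
Total capturing groups: 3

3


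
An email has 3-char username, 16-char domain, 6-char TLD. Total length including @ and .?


An email address has format: username@domain.tld
Username length: 3
'@' character: 1
Domain length: 16
'.' character: 1
TLD length: 6
Total = 3 + 1 + 16 + 1 + 6 = 27

27


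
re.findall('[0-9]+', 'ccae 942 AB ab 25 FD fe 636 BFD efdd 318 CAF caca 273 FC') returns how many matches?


Pattern '[0-9]+' finds one or more digits.
Text: 'ccae 942 AB ab 25 FD fe 636 BFD efdd 318 CAF caca 273 FC'
Scanning for matches:
  Match 1: '942'
  Match 2: '25'
  Match 3: '636'
  Match 4: '318'
  Match 5: '273'
Total matches: 5

5


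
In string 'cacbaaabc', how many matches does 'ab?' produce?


Pattern 'ab?' matches 'a' optionally followed by 'b'.
String: 'cacbaaabc'
Scanning left to right for 'a' then checking next char:
  Match 1: 'a' (a not followed by b)
  Match 2: 'a' (a not followed by b)
  Match 3: 'a' (a not followed by b)
  Match 4: 'ab' (a followed by b)
Total matches: 4

4


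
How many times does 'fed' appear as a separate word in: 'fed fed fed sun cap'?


Scanning each word for exact match 'fed':
  Word 1: 'fed' -> MATCH
  Word 2: 'fed' -> MATCH
  Word 3: 'fed' -> MATCH
  Word 4: 'sun' -> no
  Word 5: 'cap' -> no
Total matches: 3

3


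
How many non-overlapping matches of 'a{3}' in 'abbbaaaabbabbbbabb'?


Pattern 'a{3}' matches exactly 3 consecutive a's (greedy, non-overlapping).
String: 'abbbaaaabbabbbbabb'
Scanning for runs of a's:
  Run at pos 0: 'a' (length 1) -> 0 match(es)
  Run at pos 4: 'aaaa' (length 4) -> 1 match(es)
  Run at pos 10: 'a' (length 1) -> 0 match(es)
  Run at pos 15: 'a' (length 1) -> 0 match(es)
Matches found: ['aaa']
Total: 1

1


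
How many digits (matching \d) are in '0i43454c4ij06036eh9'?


\d matches any digit 0-9.
Scanning '0i43454c4ij06036eh9':
  pos 0: '0' -> DIGIT
  pos 2: '4' -> DIGIT
  pos 3: '3' -> DIGIT
  pos 4: '4' -> DIGIT
  pos 5: '5' -> DIGIT
  pos 6: '4' -> DIGIT
  pos 8: '4' -> DIGIT
  pos 11: '0' -> DIGIT
  pos 12: '6' -> DIGIT
  pos 13: '0' -> DIGIT
  pos 14: '3' -> DIGIT
  pos 15: '6' -> DIGIT
  pos 18: '9' -> DIGIT
Digits found: ['0', '4', '3', '4', '5', '4', '4', '0', '6', '0', '3', '6', '9']
Total: 13

13


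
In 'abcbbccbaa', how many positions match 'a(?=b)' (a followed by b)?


Lookahead 'a(?=b)' matches 'a' only when followed by 'b'.
String: 'abcbbccbaa'
Checking each position where char is 'a':
  pos 0: 'a' -> MATCH (next='b')
  pos 8: 'a' -> no (next='a')
Matching positions: [0]
Count: 1

1


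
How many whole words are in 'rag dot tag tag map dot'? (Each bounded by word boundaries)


Word boundaries (\b) mark the start/end of each word.
Text: 'rag dot tag tag map dot'
Splitting by whitespace:
  Word 1: 'rag'
  Word 2: 'dot'
  Word 3: 'tag'
  Word 4: 'tag'
  Word 5: 'map'
  Word 6: 'dot'
Total whole words: 6

6


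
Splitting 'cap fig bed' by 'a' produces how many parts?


Splitting by 'a' breaks the string at each occurrence of the separator.
Text: 'cap fig bed'
Parts after split:
  Part 1: 'c'
  Part 2: 'p fig bed'
Total parts: 2

2


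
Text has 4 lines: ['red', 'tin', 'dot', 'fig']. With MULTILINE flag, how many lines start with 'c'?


With MULTILINE flag, ^ matches the start of each line.
Lines: ['red', 'tin', 'dot', 'fig']
Checking which lines start with 'c':
  Line 1: 'red' -> no
  Line 2: 'tin' -> no
  Line 3: 'dot' -> no
  Line 4: 'fig' -> no
Matching lines: []
Count: 0

0


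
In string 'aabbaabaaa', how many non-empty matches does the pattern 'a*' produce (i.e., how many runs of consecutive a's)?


Pattern 'a*' matches zero or more a's. We want non-empty runs of consecutive a's.
String: 'aabbaabaaa'
Walking through the string to find runs of a's:
  Run 1: positions 0-1 -> 'aa'
  Run 2: positions 4-5 -> 'aa'
  Run 3: positions 7-9 -> 'aaa'
Non-empty runs found: ['aa', 'aa', 'aaa']
Count: 3

3


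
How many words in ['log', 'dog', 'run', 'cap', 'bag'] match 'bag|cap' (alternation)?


Alternation 'bag|cap' matches either 'bag' or 'cap'.
Checking each word:
  'log' -> no
  'dog' -> no
  'run' -> no
  'cap' -> MATCH
  'bag' -> MATCH
Matches: ['cap', 'bag']
Count: 2

2


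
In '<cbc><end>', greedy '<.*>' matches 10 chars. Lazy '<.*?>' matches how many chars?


Greedy '<.*>' tries to match as MUCH as possible.
Lazy '<.*?>' tries to match as LITTLE as possible.

String: '<cbc><end>'
Greedy '<.*>' starts at first '<' and extends to the LAST '>': '<cbc><end>' (10 chars)
Lazy '<.*?>' starts at first '<' and stops at the FIRST '>': '<cbc>' (5 chars)

5


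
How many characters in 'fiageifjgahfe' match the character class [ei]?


Character class [ei] matches any of: {e, i}
Scanning string 'fiageifjgahfe' character by character:
  pos 0: 'f' -> no
  pos 1: 'i' -> MATCH
  pos 2: 'a' -> no
  pos 3: 'g' -> no
  pos 4: 'e' -> MATCH
  pos 5: 'i' -> MATCH
  pos 6: 'f' -> no
  pos 7: 'j' -> no
  pos 8: 'g' -> no
  pos 9: 'a' -> no
  pos 10: 'h' -> no
  pos 11: 'f' -> no
  pos 12: 'e' -> MATCH
Total matches: 4

4


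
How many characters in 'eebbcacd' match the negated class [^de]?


Negated class [^de] matches any char NOT in {d, e}
Scanning 'eebbcacd':
  pos 0: 'e' -> no (excluded)
  pos 1: 'e' -> no (excluded)
  pos 2: 'b' -> MATCH
  pos 3: 'b' -> MATCH
  pos 4: 'c' -> MATCH
  pos 5: 'a' -> MATCH
  pos 6: 'c' -> MATCH
  pos 7: 'd' -> no (excluded)
Total matches: 5

5


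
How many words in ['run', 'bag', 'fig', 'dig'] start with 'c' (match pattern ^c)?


Pattern ^c anchors to start of word. Check which words begin with 'c':
  'run' -> no
  'bag' -> no
  'fig' -> no
  'dig' -> no
Matching words: []
Count: 0

0


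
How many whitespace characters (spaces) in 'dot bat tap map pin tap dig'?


\s matches whitespace characters (spaces, tabs, etc.).
Text: 'dot bat tap map pin tap dig'
This text has 7 words separated by spaces.
Number of spaces = number of words - 1 = 7 - 1 = 6

6


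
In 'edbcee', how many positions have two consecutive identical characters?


Looking for consecutive identical characters in 'edbcee':
  pos 0-1: 'e' vs 'd' -> different
  pos 1-2: 'd' vs 'b' -> different
  pos 2-3: 'b' vs 'c' -> different
  pos 3-4: 'c' vs 'e' -> different
  pos 4-5: 'e' vs 'e' -> MATCH ('ee')
Consecutive identical pairs: ['ee']
Count: 1

1


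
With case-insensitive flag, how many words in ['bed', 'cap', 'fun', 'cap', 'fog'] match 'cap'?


Case-insensitive matching: compare each word's lowercase form to 'cap'.
  'bed' -> lower='bed' -> no
  'cap' -> lower='cap' -> MATCH
  'fun' -> lower='fun' -> no
  'cap' -> lower='cap' -> MATCH
  'fog' -> lower='fog' -> no
Matches: ['cap', 'cap']
Count: 2

2


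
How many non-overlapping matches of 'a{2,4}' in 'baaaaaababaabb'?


Pattern 'a{2,4}' matches between 2 and 4 consecutive a's (greedy).
String: 'baaaaaababaabb'
Finding runs of a's and applying greedy matching:
  Run at pos 1: 'aaaaaa' (length 6)
  Run at pos 8: 'a' (length 1)
  Run at pos 10: 'aa' (length 2)
Matches: ['aaaa', 'aa', 'aa']
Count: 3

3


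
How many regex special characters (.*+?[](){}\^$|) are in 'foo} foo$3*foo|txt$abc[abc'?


Regex special characters are: . * + ? [ ] ( ) { } \ ^ $ |
Scanning 'foo} foo$3*foo|txt$abc[abc':
  pos 3: '}' -> SPECIAL
  pos 8: '$' -> SPECIAL
  pos 10: '*' -> SPECIAL
  pos 14: '|' -> SPECIAL
  pos 18: '$' -> SPECIAL
  pos 22: '[' -> SPECIAL
Special chars found: ['}', '$', '*', '|', '$', '[']
Total: 6

6


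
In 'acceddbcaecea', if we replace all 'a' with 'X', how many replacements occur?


re.sub('a', 'X', text) replaces every occurrence of 'a' with 'X'.
Text: 'acceddbcaecea'
Scanning for 'a':
  pos 0: 'a' -> replacement #1
  pos 8: 'a' -> replacement #2
  pos 12: 'a' -> replacement #3
Total replacements: 3

3


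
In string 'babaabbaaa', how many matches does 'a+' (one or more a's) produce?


Pattern 'a+' matches one or more consecutive a's.
String: 'babaabbaaa'
Scanning for runs of a:
  Match 1: 'a' (length 1)
  Match 2: 'aa' (length 2)
  Match 3: 'aaa' (length 3)
Total matches: 3

3


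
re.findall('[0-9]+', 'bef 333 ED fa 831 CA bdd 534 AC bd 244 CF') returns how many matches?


Pattern '[0-9]+' finds one or more digits.
Text: 'bef 333 ED fa 831 CA bdd 534 AC bd 244 CF'
Scanning for matches:
  Match 1: '333'
  Match 2: '831'
  Match 3: '534'
  Match 4: '244'
Total matches: 4

4


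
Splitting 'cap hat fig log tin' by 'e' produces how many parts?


Splitting by 'e' breaks the string at each occurrence of the separator.
Text: 'cap hat fig log tin'
Parts after split:
  Part 1: 'cap hat fig log tin'
Total parts: 1

1


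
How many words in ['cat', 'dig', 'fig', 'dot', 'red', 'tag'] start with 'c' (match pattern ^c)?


Pattern ^c anchors to start of word. Check which words begin with 'c':
  'cat' -> MATCH (starts with 'c')
  'dig' -> no
  'fig' -> no
  'dot' -> no
  'red' -> no
  'tag' -> no
Matching words: ['cat']
Count: 1

1


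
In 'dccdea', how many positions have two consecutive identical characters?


Looking for consecutive identical characters in 'dccdea':
  pos 0-1: 'd' vs 'c' -> different
  pos 1-2: 'c' vs 'c' -> MATCH ('cc')
  pos 2-3: 'c' vs 'd' -> different
  pos 3-4: 'd' vs 'e' -> different
  pos 4-5: 'e' vs 'a' -> different
Consecutive identical pairs: ['cc']
Count: 1

1


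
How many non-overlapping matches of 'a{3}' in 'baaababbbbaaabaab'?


Pattern 'a{3}' matches exactly 3 consecutive a's (greedy, non-overlapping).
String: 'baaababbbbaaabaab'
Scanning for runs of a's:
  Run at pos 1: 'aaa' (length 3) -> 1 match(es)
  Run at pos 5: 'a' (length 1) -> 0 match(es)
  Run at pos 10: 'aaa' (length 3) -> 1 match(es)
  Run at pos 14: 'aa' (length 2) -> 0 match(es)
Matches found: ['aaa', 'aaa']
Total: 2

2


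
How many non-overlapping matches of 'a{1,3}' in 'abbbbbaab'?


Pattern 'a{1,3}' matches between 1 and 3 consecutive a's (greedy).
String: 'abbbbbaab'
Finding runs of a's and applying greedy matching:
  Run at pos 0: 'a' (length 1)
  Run at pos 6: 'aa' (length 2)
Matches: ['a', 'aa']
Count: 2

2


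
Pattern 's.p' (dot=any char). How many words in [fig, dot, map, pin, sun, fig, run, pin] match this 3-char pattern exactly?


Pattern 's.p' means: starts with 's', any single char, ends with 'p'.
Checking each word (must be exactly 3 chars):
  'fig' (len=3): no
  'dot' (len=3): no
  'map' (len=3): no
  'pin' (len=3): no
  'sun' (len=3): no
  'fig' (len=3): no
  'run' (len=3): no
  'pin' (len=3): no
Matching words: []
Total: 0

0


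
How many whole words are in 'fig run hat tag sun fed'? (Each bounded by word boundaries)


Word boundaries (\b) mark the start/end of each word.
Text: 'fig run hat tag sun fed'
Splitting by whitespace:
  Word 1: 'fig'
  Word 2: 'run'
  Word 3: 'hat'
  Word 4: 'tag'
  Word 5: 'sun'
  Word 6: 'fed'
Total whole words: 6

6


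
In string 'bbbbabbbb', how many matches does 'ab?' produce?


Pattern 'ab?' matches 'a' optionally followed by 'b'.
String: 'bbbbabbbb'
Scanning left to right for 'a' then checking next char:
  Match 1: 'ab' (a followed by b)
Total matches: 1

1


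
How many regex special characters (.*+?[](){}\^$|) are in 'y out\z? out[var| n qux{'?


Regex special characters are: . * + ? [ ] ( ) { } \ ^ $ |
Scanning 'y out\z? out[var| n qux{':
  pos 5: '\' -> SPECIAL
  pos 7: '?' -> SPECIAL
  pos 12: '[' -> SPECIAL
  pos 16: '|' -> SPECIAL
  pos 23: '{' -> SPECIAL
Special chars found: ['\\', '?', '[', '|', '{']
Total: 5

5


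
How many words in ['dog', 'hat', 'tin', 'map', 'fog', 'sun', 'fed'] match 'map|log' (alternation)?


Alternation 'map|log' matches either 'map' or 'log'.
Checking each word:
  'dog' -> no
  'hat' -> no
  'tin' -> no
  'map' -> MATCH
  'fog' -> no
  'sun' -> no
  'fed' -> no
Matches: ['map']
Count: 1

1


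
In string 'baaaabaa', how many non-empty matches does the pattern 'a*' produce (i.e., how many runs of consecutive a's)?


Pattern 'a*' matches zero or more a's. We want non-empty runs of consecutive a's.
String: 'baaaabaa'
Walking through the string to find runs of a's:
  Run 1: positions 1-4 -> 'aaaa'
  Run 2: positions 6-7 -> 'aa'
Non-empty runs found: ['aaaa', 'aa']
Count: 2

2


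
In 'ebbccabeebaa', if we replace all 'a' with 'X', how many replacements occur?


re.sub('a', 'X', text) replaces every occurrence of 'a' with 'X'.
Text: 'ebbccabeebaa'
Scanning for 'a':
  pos 5: 'a' -> replacement #1
  pos 10: 'a' -> replacement #2
  pos 11: 'a' -> replacement #3
Total replacements: 3

3


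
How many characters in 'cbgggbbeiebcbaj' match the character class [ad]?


Character class [ad] matches any of: {a, d}
Scanning string 'cbgggbbeiebcbaj' character by character:
  pos 0: 'c' -> no
  pos 1: 'b' -> no
  pos 2: 'g' -> no
  pos 3: 'g' -> no
  pos 4: 'g' -> no
  pos 5: 'b' -> no
  pos 6: 'b' -> no
  pos 7: 'e' -> no
  pos 8: 'i' -> no
  pos 9: 'e' -> no
  pos 10: 'b' -> no
  pos 11: 'c' -> no
  pos 12: 'b' -> no
  pos 13: 'a' -> MATCH
  pos 14: 'j' -> no
Total matches: 1

1


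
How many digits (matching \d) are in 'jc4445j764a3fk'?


\d matches any digit 0-9.
Scanning 'jc4445j764a3fk':
  pos 2: '4' -> DIGIT
  pos 3: '4' -> DIGIT
  pos 4: '4' -> DIGIT
  pos 5: '5' -> DIGIT
  pos 7: '7' -> DIGIT
  pos 8: '6' -> DIGIT
  pos 9: '4' -> DIGIT
  pos 11: '3' -> DIGIT
Digits found: ['4', '4', '4', '5', '7', '6', '4', '3']
Total: 8

8


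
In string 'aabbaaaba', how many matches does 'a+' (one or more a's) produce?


Pattern 'a+' matches one or more consecutive a's.
String: 'aabbaaaba'
Scanning for runs of a:
  Match 1: 'aa' (length 2)
  Match 2: 'aaa' (length 3)
  Match 3: 'a' (length 1)
Total matches: 3

3


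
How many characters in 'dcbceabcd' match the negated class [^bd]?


Negated class [^bd] matches any char NOT in {b, d}
Scanning 'dcbceabcd':
  pos 0: 'd' -> no (excluded)
  pos 1: 'c' -> MATCH
  pos 2: 'b' -> no (excluded)
  pos 3: 'c' -> MATCH
  pos 4: 'e' -> MATCH
  pos 5: 'a' -> MATCH
  pos 6: 'b' -> no (excluded)
  pos 7: 'c' -> MATCH
  pos 8: 'd' -> no (excluded)
Total matches: 5

5


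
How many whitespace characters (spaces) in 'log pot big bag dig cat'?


\s matches whitespace characters (spaces, tabs, etc.).
Text: 'log pot big bag dig cat'
This text has 6 words separated by spaces.
Number of spaces = number of words - 1 = 6 - 1 = 5

5


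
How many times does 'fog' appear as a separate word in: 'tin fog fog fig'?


Scanning each word for exact match 'fog':
  Word 1: 'tin' -> no
  Word 2: 'fog' -> MATCH
  Word 3: 'fog' -> MATCH
  Word 4: 'fig' -> no
Total matches: 2

2


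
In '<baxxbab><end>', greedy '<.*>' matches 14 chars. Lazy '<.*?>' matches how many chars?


Greedy '<.*>' tries to match as MUCH as possible.
Lazy '<.*?>' tries to match as LITTLE as possible.

String: '<baxxbab><end>'
Greedy '<.*>' starts at first '<' and extends to the LAST '>': '<baxxbab><end>' (14 chars)
Lazy '<.*?>' starts at first '<' and stops at the FIRST '>': '<baxxbab>' (9 chars)

9


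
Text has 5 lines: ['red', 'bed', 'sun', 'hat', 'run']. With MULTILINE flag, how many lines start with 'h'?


With MULTILINE flag, ^ matches the start of each line.
Lines: ['red', 'bed', 'sun', 'hat', 'run']
Checking which lines start with 'h':
  Line 1: 'red' -> no
  Line 2: 'bed' -> no
  Line 3: 'sun' -> no
  Line 4: 'hat' -> MATCH
  Line 5: 'run' -> no
Matching lines: ['hat']
Count: 1

1


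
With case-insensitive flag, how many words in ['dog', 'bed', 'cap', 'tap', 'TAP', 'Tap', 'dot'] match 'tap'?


Case-insensitive matching: compare each word's lowercase form to 'tap'.
  'dog' -> lower='dog' -> no
  'bed' -> lower='bed' -> no
  'cap' -> lower='cap' -> no
  'tap' -> lower='tap' -> MATCH
  'TAP' -> lower='tap' -> MATCH
  'Tap' -> lower='tap' -> MATCH
  'dot' -> lower='dot' -> no
Matches: ['tap', 'TAP', 'Tap']
Count: 3

3


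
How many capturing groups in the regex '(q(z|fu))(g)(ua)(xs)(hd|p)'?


To count capturing groups, count each '(' that starts a group.
Pattern: '(q(z|fu))(g)(ua)(xs)(hd|p)'
Walking through the pattern:
  Position 0: '(' -> group #1
  Position 2: '(' -> group #2
  Position 9: '(' -> group #3
  Position 12: '(' -> group #4
  Position 16: '(' -> group #5
  Position 20: '(' -> group #6
Total capturing groups: 6

6


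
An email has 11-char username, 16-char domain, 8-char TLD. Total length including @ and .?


An email address has format: username@domain.tld
Username length: 11
'@' character: 1
Domain length: 16
'.' character: 1
TLD length: 8
Total = 11 + 1 + 16 + 1 + 8 = 37

37


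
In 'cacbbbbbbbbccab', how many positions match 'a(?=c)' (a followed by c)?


Lookahead 'a(?=c)' matches 'a' only when followed by 'c'.
String: 'cacbbbbbbbbccab'
Checking each position where char is 'a':
  pos 1: 'a' -> MATCH (next='c')
  pos 13: 'a' -> no (next='b')
Matching positions: [1]
Count: 1

1


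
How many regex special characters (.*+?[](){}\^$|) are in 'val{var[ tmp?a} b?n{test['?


Regex special characters are: . * + ? [ ] ( ) { } \ ^ $ |
Scanning 'val{var[ tmp?a} b?n{test[':
  pos 3: '{' -> SPECIAL
  pos 7: '[' -> SPECIAL
  pos 12: '?' -> SPECIAL
  pos 14: '}' -> SPECIAL
  pos 17: '?' -> SPECIAL
  pos 19: '{' -> SPECIAL
  pos 24: '[' -> SPECIAL
Special chars found: ['{', '[', '?', '}', '?', '{', '[']
Total: 7

7


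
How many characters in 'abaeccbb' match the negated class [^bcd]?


Negated class [^bcd] matches any char NOT in {b, c, d}
Scanning 'abaeccbb':
  pos 0: 'a' -> MATCH
  pos 1: 'b' -> no (excluded)
  pos 2: 'a' -> MATCH
  pos 3: 'e' -> MATCH
  pos 4: 'c' -> no (excluded)
  pos 5: 'c' -> no (excluded)
  pos 6: 'b' -> no (excluded)
  pos 7: 'b' -> no (excluded)
Total matches: 3

3


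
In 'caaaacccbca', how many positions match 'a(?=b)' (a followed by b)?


Lookahead 'a(?=b)' matches 'a' only when followed by 'b'.
String: 'caaaacccbca'
Checking each position where char is 'a':
  pos 1: 'a' -> no (next='a')
  pos 2: 'a' -> no (next='a')
  pos 3: 'a' -> no (next='a')
  pos 4: 'a' -> no (next='c')
Matching positions: []
Count: 0

0


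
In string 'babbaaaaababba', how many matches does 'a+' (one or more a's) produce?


Pattern 'a+' matches one or more consecutive a's.
String: 'babbaaaaababba'
Scanning for runs of a:
  Match 1: 'a' (length 1)
  Match 2: 'aaaaa' (length 5)
  Match 3: 'a' (length 1)
  Match 4: 'a' (length 1)
Total matches: 4

4


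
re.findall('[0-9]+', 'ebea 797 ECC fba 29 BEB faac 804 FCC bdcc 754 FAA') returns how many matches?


Pattern '[0-9]+' finds one or more digits.
Text: 'ebea 797 ECC fba 29 BEB faac 804 FCC bdcc 754 FAA'
Scanning for matches:
  Match 1: '797'
  Match 2: '29'
  Match 3: '804'
  Match 4: '754'
Total matches: 4

4


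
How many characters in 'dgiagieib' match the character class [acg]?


Character class [acg] matches any of: {a, c, g}
Scanning string 'dgiagieib' character by character:
  pos 0: 'd' -> no
  pos 1: 'g' -> MATCH
  pos 2: 'i' -> no
  pos 3: 'a' -> MATCH
  pos 4: 'g' -> MATCH
  pos 5: 'i' -> no
  pos 6: 'e' -> no
  pos 7: 'i' -> no
  pos 8: 'b' -> no
Total matches: 3

3


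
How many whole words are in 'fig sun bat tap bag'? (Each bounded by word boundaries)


Word boundaries (\b) mark the start/end of each word.
Text: 'fig sun bat tap bag'
Splitting by whitespace:
  Word 1: 'fig'
  Word 2: 'sun'
  Word 3: 'bat'
  Word 4: 'tap'
  Word 5: 'bag'
Total whole words: 5

5


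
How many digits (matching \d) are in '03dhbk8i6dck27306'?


\d matches any digit 0-9.
Scanning '03dhbk8i6dck27306':
  pos 0: '0' -> DIGIT
  pos 1: '3' -> DIGIT
  pos 6: '8' -> DIGIT
  pos 8: '6' -> DIGIT
  pos 12: '2' -> DIGIT
  pos 13: '7' -> DIGIT
  pos 14: '3' -> DIGIT
  pos 15: '0' -> DIGIT
  pos 16: '6' -> DIGIT
Digits found: ['0', '3', '8', '6', '2', '7', '3', '0', '6']
Total: 9

9


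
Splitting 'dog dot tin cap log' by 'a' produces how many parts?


Splitting by 'a' breaks the string at each occurrence of the separator.
Text: 'dog dot tin cap log'
Parts after split:
  Part 1: 'dog dot tin c'
  Part 2: 'p log'
Total parts: 2

2


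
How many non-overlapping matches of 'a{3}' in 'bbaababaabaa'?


Pattern 'a{3}' matches exactly 3 consecutive a's (greedy, non-overlapping).
String: 'bbaababaabaa'
Scanning for runs of a's:
  Run at pos 2: 'aa' (length 2) -> 0 match(es)
  Run at pos 5: 'a' (length 1) -> 0 match(es)
  Run at pos 7: 'aa' (length 2) -> 0 match(es)
  Run at pos 10: 'aa' (length 2) -> 0 match(es)
Matches found: []
Total: 0

0


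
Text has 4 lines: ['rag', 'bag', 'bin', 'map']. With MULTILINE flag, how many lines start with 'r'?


With MULTILINE flag, ^ matches the start of each line.
Lines: ['rag', 'bag', 'bin', 'map']
Checking which lines start with 'r':
  Line 1: 'rag' -> MATCH
  Line 2: 'bag' -> no
  Line 3: 'bin' -> no
  Line 4: 'map' -> no
Matching lines: ['rag']
Count: 1

1


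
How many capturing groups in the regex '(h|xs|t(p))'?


To count capturing groups, count each '(' that starts a group.
Pattern: '(h|xs|t(p))'
Walking through the pattern:
  Position 0: '(' -> group #1
  Position 7: '(' -> group #2
Total capturing groups: 2

2


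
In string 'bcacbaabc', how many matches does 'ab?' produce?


Pattern 'ab?' matches 'a' optionally followed by 'b'.
String: 'bcacbaabc'
Scanning left to right for 'a' then checking next char:
  Match 1: 'a' (a not followed by b)
  Match 2: 'a' (a not followed by b)
  Match 3: 'ab' (a followed by b)
Total matches: 3

3


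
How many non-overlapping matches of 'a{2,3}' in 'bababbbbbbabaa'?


Pattern 'a{2,3}' matches between 2 and 3 consecutive a's (greedy).
String: 'bababbbbbbabaa'
Finding runs of a's and applying greedy matching:
  Run at pos 1: 'a' (length 1)
  Run at pos 3: 'a' (length 1)
  Run at pos 10: 'a' (length 1)
  Run at pos 12: 'aa' (length 2)
Matches: ['aa']
Count: 1

1


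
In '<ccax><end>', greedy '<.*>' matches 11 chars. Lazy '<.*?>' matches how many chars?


Greedy '<.*>' tries to match as MUCH as possible.
Lazy '<.*?>' tries to match as LITTLE as possible.

String: '<ccax><end>'
Greedy '<.*>' starts at first '<' and extends to the LAST '>': '<ccax><end>' (11 chars)
Lazy '<.*?>' starts at first '<' and stops at the FIRST '>': '<ccax>' (6 chars)

6


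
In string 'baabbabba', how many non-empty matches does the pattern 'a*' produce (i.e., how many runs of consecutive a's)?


Pattern 'a*' matches zero or more a's. We want non-empty runs of consecutive a's.
String: 'baabbabba'
Walking through the string to find runs of a's:
  Run 1: positions 1-2 -> 'aa'
  Run 2: positions 5-5 -> 'a'
  Run 3: positions 8-8 -> 'a'
Non-empty runs found: ['aa', 'a', 'a']
Count: 3

3


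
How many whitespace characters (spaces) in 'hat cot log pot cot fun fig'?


\s matches whitespace characters (spaces, tabs, etc.).
Text: 'hat cot log pot cot fun fig'
This text has 7 words separated by spaces.
Number of spaces = number of words - 1 = 7 - 1 = 6

6


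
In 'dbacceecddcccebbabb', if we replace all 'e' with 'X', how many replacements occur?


re.sub('e', 'X', text) replaces every occurrence of 'e' with 'X'.
Text: 'dbacceecddcccebbabb'
Scanning for 'e':
  pos 5: 'e' -> replacement #1
  pos 6: 'e' -> replacement #2
  pos 13: 'e' -> replacement #3
Total replacements: 3

3


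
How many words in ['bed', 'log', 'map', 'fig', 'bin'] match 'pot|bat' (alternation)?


Alternation 'pot|bat' matches either 'pot' or 'bat'.
Checking each word:
  'bed' -> no
  'log' -> no
  'map' -> no
  'fig' -> no
  'bin' -> no
Matches: []
Count: 0

0


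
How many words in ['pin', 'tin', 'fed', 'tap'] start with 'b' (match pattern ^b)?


Pattern ^b anchors to start of word. Check which words begin with 'b':
  'pin' -> no
  'tin' -> no
  'fed' -> no
  'tap' -> no
Matching words: []
Count: 0

0


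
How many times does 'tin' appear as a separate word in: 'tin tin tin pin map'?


Scanning each word for exact match 'tin':
  Word 1: 'tin' -> MATCH
  Word 2: 'tin' -> MATCH
  Word 3: 'tin' -> MATCH
  Word 4: 'pin' -> no
  Word 5: 'map' -> no
Total matches: 3

3


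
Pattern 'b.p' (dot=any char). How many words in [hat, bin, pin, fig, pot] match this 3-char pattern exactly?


Pattern 'b.p' means: starts with 'b', any single char, ends with 'p'.
Checking each word (must be exactly 3 chars):
  'hat' (len=3): no
  'bin' (len=3): no
  'pin' (len=3): no
  'fig' (len=3): no
  'pot' (len=3): no
Matching words: []
Total: 0

0


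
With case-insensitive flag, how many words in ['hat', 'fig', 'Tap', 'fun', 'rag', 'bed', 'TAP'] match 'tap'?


Case-insensitive matching: compare each word's lowercase form to 'tap'.
  'hat' -> lower='hat' -> no
  'fig' -> lower='fig' -> no
  'Tap' -> lower='tap' -> MATCH
  'fun' -> lower='fun' -> no
  'rag' -> lower='rag' -> no
  'bed' -> lower='bed' -> no
  'TAP' -> lower='tap' -> MATCH
Matches: ['Tap', 'TAP']
Count: 2

2


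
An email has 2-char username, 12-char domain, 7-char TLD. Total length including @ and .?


An email address has format: username@domain.tld
Username length: 2
'@' character: 1
Domain length: 12
'.' character: 1
TLD length: 7
Total = 2 + 1 + 12 + 1 + 7 = 23

23


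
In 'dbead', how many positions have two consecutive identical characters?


Looking for consecutive identical characters in 'dbead':
  pos 0-1: 'd' vs 'b' -> different
  pos 1-2: 'b' vs 'e' -> different
  pos 2-3: 'e' vs 'a' -> different
  pos 3-4: 'a' vs 'd' -> different
Consecutive identical pairs: []
Count: 0

0


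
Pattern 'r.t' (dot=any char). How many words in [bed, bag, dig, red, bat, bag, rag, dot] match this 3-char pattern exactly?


Pattern 'r.t' means: starts with 'r', any single char, ends with 't'.
Checking each word (must be exactly 3 chars):
  'bed' (len=3): no
  'bag' (len=3): no
  'dig' (len=3): no
  'red' (len=3): no
  'bat' (len=3): no
  'bag' (len=3): no
  'rag' (len=3): no
  'dot' (len=3): no
Matching words: []
Total: 0

0


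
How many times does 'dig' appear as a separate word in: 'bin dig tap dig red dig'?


Scanning each word for exact match 'dig':
  Word 1: 'bin' -> no
  Word 2: 'dig' -> MATCH
  Word 3: 'tap' -> no
  Word 4: 'dig' -> MATCH
  Word 5: 'red' -> no
  Word 6: 'dig' -> MATCH
Total matches: 3

3


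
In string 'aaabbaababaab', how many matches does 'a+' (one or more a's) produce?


Pattern 'a+' matches one or more consecutive a's.
String: 'aaabbaababaab'
Scanning for runs of a:
  Match 1: 'aaa' (length 3)
  Match 2: 'aa' (length 2)
  Match 3: 'a' (length 1)
  Match 4: 'aa' (length 2)
Total matches: 4

4


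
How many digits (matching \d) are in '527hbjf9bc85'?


\d matches any digit 0-9.
Scanning '527hbjf9bc85':
  pos 0: '5' -> DIGIT
  pos 1: '2' -> DIGIT
  pos 2: '7' -> DIGIT
  pos 7: '9' -> DIGIT
  pos 10: '8' -> DIGIT
  pos 11: '5' -> DIGIT
Digits found: ['5', '2', '7', '9', '8', '5']
Total: 6

6


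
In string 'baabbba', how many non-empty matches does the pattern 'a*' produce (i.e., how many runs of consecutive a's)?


Pattern 'a*' matches zero or more a's. We want non-empty runs of consecutive a's.
String: 'baabbba'
Walking through the string to find runs of a's:
  Run 1: positions 1-2 -> 'aa'
  Run 2: positions 6-6 -> 'a'
Non-empty runs found: ['aa', 'a']
Count: 2

2


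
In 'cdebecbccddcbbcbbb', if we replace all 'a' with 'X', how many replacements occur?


re.sub('a', 'X', text) replaces every occurrence of 'a' with 'X'.
Text: 'cdebecbccddcbbcbbb'
Scanning for 'a':
Total replacements: 0

0


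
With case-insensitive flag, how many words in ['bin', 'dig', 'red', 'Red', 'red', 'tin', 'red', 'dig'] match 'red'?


Case-insensitive matching: compare each word's lowercase form to 'red'.
  'bin' -> lower='bin' -> no
  'dig' -> lower='dig' -> no
  'red' -> lower='red' -> MATCH
  'Red' -> lower='red' -> MATCH
  'red' -> lower='red' -> MATCH
  'tin' -> lower='tin' -> no
  'red' -> lower='red' -> MATCH
  'dig' -> lower='dig' -> no
Matches: ['red', 'Red', 'red', 'red']
Count: 4

4
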